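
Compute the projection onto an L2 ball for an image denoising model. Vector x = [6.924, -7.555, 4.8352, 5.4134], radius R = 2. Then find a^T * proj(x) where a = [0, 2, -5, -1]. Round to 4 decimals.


Step 1: Compute ||x|| (intermediates to 6 decimals).
||x|| = sqrt(6.924^2 + (-7.555)^2 + 4.8352^2 + 5.4134^2) = 12.55802
Step 2: Project.
Since ||x|| > R, scale = R/||x|| = 2/12.55802 = 0.159261, proj(x) = scale * x
proj(x) = [1.102723, -1.203217, 0.770059, 0.862143]
Step 3: Dot product.
a^T * proj(x) = 0*1.102723 + 2*(-1.203217) - 5*0.770059 - 1*0.862143 = -7.1189


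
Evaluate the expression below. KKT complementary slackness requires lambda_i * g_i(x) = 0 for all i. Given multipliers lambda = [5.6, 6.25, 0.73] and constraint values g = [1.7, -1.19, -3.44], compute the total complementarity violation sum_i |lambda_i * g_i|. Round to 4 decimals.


KKT complementary slackness check:
lambda_1 * g_1 = 5.6 * 1.7 = 9.52
lambda_2 * g_2 = 6.25 * -1.19 = -7.4375
lambda_3 * g_3 = 0.73 * -3.44 = -2.5112
Total violation = 9.52 + 7.4375 + 2.5112 = 19.4687


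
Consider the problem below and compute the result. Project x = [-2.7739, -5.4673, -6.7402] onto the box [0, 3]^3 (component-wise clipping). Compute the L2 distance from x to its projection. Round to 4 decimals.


Project each component onto [0, 3].
clip(-2.7739) = 0.0, clip(-5.4673) = 0.0, clip(-6.7402) = 0.0
Projection = [0.0, 0.0, 0.0]
Squared diffs: [7.6945, 29.8914, 45.4303]
Distance = sqrt(83.0162) = 9.1113


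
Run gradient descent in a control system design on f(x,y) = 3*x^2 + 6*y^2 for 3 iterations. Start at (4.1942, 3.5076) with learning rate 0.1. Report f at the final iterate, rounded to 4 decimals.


Gradient descent on f(x,y) = 3*x^2 + 6*y^2.
Starting point: (4.1942, 3.5076), alpha = 0.1
Step 1: grad_x = 2*3*4.1942 = 25.1652, grad_y = 2*6*3.5076 = 42.0912
  x_1 = 4.1942 - 0.1*25.1652 = 1.6777
  y_1 = 3.5076 - 0.1*42.0912 = -0.7015
Step 2: grad_x = 2*3*1.6777 = 10.0661, grad_y = 2*6*-0.7015 = -8.4182
  x_2 = 1.6777 - 0.1*10.0661 = 0.6711
  y_2 = -0.7015 - 0.1*-8.4182 = 0.1403
Step 3: grad_x = 2*3*0.6711 = 4.0264, grad_y = 2*6*0.1403 = 1.6836
  x_3 = 0.6711 - 0.1*4.0264 = 0.2684
  y_3 = 0.1403 - 0.1*1.6836 = -0.0281
f(0.2684, -0.0281) = 3*0.2684^2 + 6*(-0.0281)^2 = 0.2209


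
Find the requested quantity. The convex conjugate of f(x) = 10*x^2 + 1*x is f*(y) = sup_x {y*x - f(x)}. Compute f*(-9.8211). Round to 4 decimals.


f*(y) = sup_x {y*x - a*x^2 - b*x} = sup_x {(y-b)*x - a*x^2}
FOC: (y - b) - 2a*x = 0 => x* = (y - b)/(2a)
x* = (-9.8211 - 1)/(2*10) = -0.5411
f*(-9.8211) = (y-b)^2/(4a) = (-9.8211 - 1)^2/(4*10)
= 117.0962/40 = 2.9274


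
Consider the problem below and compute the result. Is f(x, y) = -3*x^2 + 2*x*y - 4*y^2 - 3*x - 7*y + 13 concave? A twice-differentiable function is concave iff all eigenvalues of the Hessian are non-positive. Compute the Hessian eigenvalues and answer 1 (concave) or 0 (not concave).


The Hessian of f(x,y) = -3*x^2 + 2*x*y - 4*y^2 - 3*x - 7*y + 13 is:
H = [[-6, 2], [2, -8]]
Trace = -6 - 8 = -14
Determinant = -6*-8 - (2)^2 = 44
Discriminant = (-14)^2 - 4*44 = 20.0
Eigenvalues: lambda_1 = -9.2361, lambda_2 = -4.7639
The function is concave.

1


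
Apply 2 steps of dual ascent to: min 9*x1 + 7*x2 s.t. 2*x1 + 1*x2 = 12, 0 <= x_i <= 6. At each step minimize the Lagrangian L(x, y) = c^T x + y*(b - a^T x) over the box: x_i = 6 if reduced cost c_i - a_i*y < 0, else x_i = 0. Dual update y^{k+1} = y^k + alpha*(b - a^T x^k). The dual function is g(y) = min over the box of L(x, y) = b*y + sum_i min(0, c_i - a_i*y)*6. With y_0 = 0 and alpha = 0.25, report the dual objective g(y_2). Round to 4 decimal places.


Dual ascent for LP: min 9*x1 + 7*x2, 2*x1 + 1*x2 = 12, 0 <= x_i <= 6
Step 1: y^k = 0.0, reduced costs: (9.0, 7.0)
  x^k = (0.0, 0.0), subgradient = b - a^T x = 12.0
  y^{k+1} = 0.0 + 0.25*12.0 = 3.0
Step 2: y^k = 3.0, reduced costs: (3.0, 4.0)
  x^k = (0.0, 0.0), subgradient = b - a^T x = 12.0
  y^{k+1} = 3.0 + 0.25*12.0 = 6.0
Dual objective at y_2 = 6.0: reduced costs (-3.0, 1.0), box minimizer x = (6.0, 0.0)
g(y_2) = b*y + (c1 - a1*y)*x1 + (c2 - a2*y)*x2 = 12*6.0 + (-3.0)*6.0 + 1.0*0.0 = 72.0 - 18.0 + 0.0 = 54.0


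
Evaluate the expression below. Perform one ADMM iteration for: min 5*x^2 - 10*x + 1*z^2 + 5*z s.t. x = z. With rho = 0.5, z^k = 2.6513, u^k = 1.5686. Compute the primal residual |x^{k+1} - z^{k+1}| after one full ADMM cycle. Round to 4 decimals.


ADMM iteration with rho = 0.5, z^k = 2.6513, u^k = 1.5686
Step 1: x-update.
Minimize 5*x^2 - 10*x + (0.5/2)*(x - 2.6513 + 1.5686)^2
FOC: (2*5 + 0.5)*x = 10 + 0.5*(2.6513 - 1.5686)
x^{k+1} = 1.0039
Step 2: z-update.
Minimize 1*z^2 + 5*z + (0.5/2)*(1.0039 - z + 1.5686)^2
FOC: (2*1 + 0.5)*z = -5 + 0.5*(1.0039 + 1.5686)
z^{k+1} = -1.4855
Step 3: u-update.
u^{k+1} = 1.5686 + 1.0039 + 1.4855 = 4.058
Step 4: Primal residual = |1.0039 + 1.4855| = 2.4894


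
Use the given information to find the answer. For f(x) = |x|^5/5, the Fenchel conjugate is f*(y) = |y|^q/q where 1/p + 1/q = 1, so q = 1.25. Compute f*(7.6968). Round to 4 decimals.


The conjugate exponent q satisfies 1/p + 1/q = 1.
p = 5, so q = 5/(5 - 1) = 1.25
|y|^q = 7.6968^1.25 = 12.82
f*(7.6968) = 12.82 / 1.25 = 10.256


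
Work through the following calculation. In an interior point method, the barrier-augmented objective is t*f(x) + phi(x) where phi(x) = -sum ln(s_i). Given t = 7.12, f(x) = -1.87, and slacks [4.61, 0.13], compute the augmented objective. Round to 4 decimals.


Step 1: Compute log-barrier.
ln values: [1.5282, -2.0402]
phi = -(1.5282 - 2.0402) = 0.512
Step 2: Compute augmented objective.
t*f(x) = 7.12*-1.87 = -13.3144
Total = -13.3144 + 0.512 = -12.8024


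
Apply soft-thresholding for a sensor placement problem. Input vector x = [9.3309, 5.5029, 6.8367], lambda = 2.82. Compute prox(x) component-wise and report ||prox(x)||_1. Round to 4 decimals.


Soft-thresholding with lambda = 2.82:
prox(9.3309) = sign(9.3309)*max(|9.3309| - 2.82, 0) = 6.5109
prox(5.5029) = sign(5.5029)*max(|5.5029| - 2.82, 0) = 2.6829
prox(6.8367) = sign(6.8367)*max(|6.8367| - 2.82, 0) = 4.0167
prox(x) = [6.5109, 2.6829, 4.0167]
||prox(x)||_1 = 6.5109 + 2.6829 + 4.0167 = 13.2105


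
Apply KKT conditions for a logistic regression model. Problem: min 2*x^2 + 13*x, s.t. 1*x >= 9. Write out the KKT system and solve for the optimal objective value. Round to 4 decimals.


Step 1: Try lambda = 0 (constraint inactive).
x_unc = -13/(2*2) = -3.25
Check: 1*-3.25 = -3.25 < 9 -- violated!
Step 2: Constraint must be active: 1*x = 9
x* = 9/1 = 9.0
lambda = (2*2*9.0 + 13)/1 = 49.0
Step 3: Compute optimal value.
f(x*) = 2*9.0^2 + 13*9.0 = 279.0


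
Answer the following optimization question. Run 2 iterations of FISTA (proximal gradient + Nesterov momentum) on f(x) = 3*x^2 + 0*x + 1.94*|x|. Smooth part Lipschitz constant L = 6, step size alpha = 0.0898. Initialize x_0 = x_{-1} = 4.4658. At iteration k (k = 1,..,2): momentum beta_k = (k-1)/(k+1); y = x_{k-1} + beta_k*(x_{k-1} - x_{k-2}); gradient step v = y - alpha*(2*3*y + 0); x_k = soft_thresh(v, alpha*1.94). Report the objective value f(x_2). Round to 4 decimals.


FISTA on f(x) = 3*x^2 + 0*x + 1.94*|x|
L = 6, alpha = 0.0898
Iteration 1: beta = 0.0, y = 4.4658 + 0.0*(4.4658 - 4.4658) = 4.4658
  grad(y) = 26.7948, v = y - alpha*grad = 2.0596
  prox(v) = soft_thresh(2.0596, 0.1742) = 1.8854
Iteration 2: beta = 0.3333, y = 1.8854 + 0.3333*(1.8854 - 4.4658) = 1.0253
  grad(y) = 6.1517, v = y - alpha*grad = 0.4729
  prox(v) = soft_thresh(0.4729, 0.1742) = 0.2987
f(x_2) = 3*0.2987^2 + 0*0.2987 + 1.94*|0.2987| = 0.847


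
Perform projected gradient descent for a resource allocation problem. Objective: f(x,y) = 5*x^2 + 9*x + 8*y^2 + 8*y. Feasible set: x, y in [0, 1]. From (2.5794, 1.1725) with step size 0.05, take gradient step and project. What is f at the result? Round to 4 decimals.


Step 1: Compute gradient at (2.5794, 1.1725).
grad_x = 2*5*2.5794 + 9 = 34.794
grad_y = 2*8*1.1725 + 8 = 26.76
Step 2: Gradient step.
x_raw = 2.5794 - 0.05*34.794 = 0.8397
y_raw = 1.1725 - 0.05*26.76 = -0.1655
Step 3: Project onto [0, 1].
x_proj = clip(0.8397) = 0.8397
y_proj = clip(-0.1655) = 0.0
Step 4: Evaluate f.
f(0.8397, 0.0) = 11.0828


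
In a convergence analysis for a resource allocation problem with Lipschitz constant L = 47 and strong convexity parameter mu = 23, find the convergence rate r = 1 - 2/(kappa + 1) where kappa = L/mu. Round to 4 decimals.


Step 1: Compute the condition number.
kappa = L/mu = 47/23 = 2.0435
Step 2: Compute the convergence rate.
r = 1 - 2/(kappa + 1) = 1 - 2*mu/(L + mu) = (L - mu)/(L + mu) = 24/70 = 0.3429


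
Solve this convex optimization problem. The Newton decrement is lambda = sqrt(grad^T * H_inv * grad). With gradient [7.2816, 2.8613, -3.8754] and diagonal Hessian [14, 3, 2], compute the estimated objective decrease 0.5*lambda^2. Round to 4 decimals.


Step 1: H is diagonal, so H^(-1) * g = [0.5201, 0.9538, -1.9377].
Step 2: g^T H^(-1) g = sum_i g_i^2 / H_ii
  = (7.2816)^2/14 + (2.8613)^2/3 + (-3.8754)^2/2
  = 3.7873 + 2.729 + 7.5094 = 14.0256
Step 3: Objective decrease = 0.5 * g^T H^(-1) g = 7.0128


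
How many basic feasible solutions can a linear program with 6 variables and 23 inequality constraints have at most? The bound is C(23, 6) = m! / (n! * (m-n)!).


Each vertex corresponds to some choice of n active constraints out of m, so the number of vertices is at most C(m, n) = m! / (n!(m-n)!).
m = 23, n = 6
Numerator: 23 * 22 * 21 * 20 * 19 * 18
Denominator: 6! = 720
C(23, 6) = 100947


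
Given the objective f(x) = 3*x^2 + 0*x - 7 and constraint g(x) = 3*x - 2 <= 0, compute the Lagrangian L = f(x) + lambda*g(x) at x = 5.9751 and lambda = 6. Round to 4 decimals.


Step 1: Evaluate f(x).
f(5.9751) = 3*5.9751^2 + 0*5.9751 - 7 = 100.1055
Step 2: Evaluate g(x).
g(5.9751) = 3*5.9751 - 2 = 15.9253
Step 3: Compute Lagrangian.
L = 100.1055 + 6*15.9253 = 195.6573


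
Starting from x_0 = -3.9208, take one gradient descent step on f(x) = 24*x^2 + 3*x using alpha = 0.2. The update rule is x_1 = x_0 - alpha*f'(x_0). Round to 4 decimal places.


We compute the gradient at x_0 and apply the update.
f'(x) = 48*x + 3
f'(-3.9208) = 48*-3.9208 + 3 = -185.1984
x_1 = -3.9208 - 0.2*-185.1984 = 33.1189


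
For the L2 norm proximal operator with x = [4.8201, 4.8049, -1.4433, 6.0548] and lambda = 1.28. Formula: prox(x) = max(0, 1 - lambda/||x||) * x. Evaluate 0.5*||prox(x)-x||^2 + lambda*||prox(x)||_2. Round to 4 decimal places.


Step 1: Compute ||x||.
||x|| = 9.223
Step 2: Compute scaling factor.
scale = max(0, 1 - 1.28/9.223) = 0.8612
Step 3: prox(x) = [4.1512, 4.1381, -1.243, 5.2145]
||prox(x)|| = 7.943
Step 4: Proximal objective.
0.5*||prox-x||^2 = 0.8192
lambda*||prox|| = 10.167
Total = 10.9863


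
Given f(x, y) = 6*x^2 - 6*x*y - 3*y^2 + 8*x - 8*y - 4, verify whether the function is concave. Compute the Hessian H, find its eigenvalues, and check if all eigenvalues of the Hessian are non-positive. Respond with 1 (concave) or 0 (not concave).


The Hessian of f(x,y) = 6*x^2 - 6*x*y - 3*y^2 + 8*x - 8*y - 4 is:
H = [[12, -6], [-6, -6]]
Trace = 12 - 6 = 6
Determinant = 12*-6 - (-6)^2 = -108
Discriminant = (6)^2 - 4*-108 = 468.0
Eigenvalues: lambda_1 = -7.8167, lambda_2 = 13.8167
The function is not concave.

0


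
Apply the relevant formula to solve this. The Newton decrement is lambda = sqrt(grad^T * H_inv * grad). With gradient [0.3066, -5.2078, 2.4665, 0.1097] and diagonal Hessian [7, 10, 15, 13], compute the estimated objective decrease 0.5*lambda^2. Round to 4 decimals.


Step 1: H is diagonal, so H^(-1) * g = [0.0438, -0.5208, 0.1644, 0.0084].
Step 2: g^T H^(-1) g = sum_i g_i^2 / H_ii
  = (0.3066)^2/7 + (-5.2078)^2/10 + (2.4665)^2/15 + (0.1097)^2/13
  = 0.0134 + 2.7121 + 0.4056 + 0.0009 = 3.132
Step 3: Objective decrease = 0.5 * g^T H^(-1) g = 1.566


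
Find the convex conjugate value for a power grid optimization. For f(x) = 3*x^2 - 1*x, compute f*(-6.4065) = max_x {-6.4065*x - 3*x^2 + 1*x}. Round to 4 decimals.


f*(y) = sup_x {y*x - a*x^2 - b*x} = sup_x {(y-b)*x - a*x^2}
FOC: (y - b) - 2a*x = 0 => x* = (y - b)/(2a)
x* = (-6.4065 + 1)/(2*3) = -0.9011
f*(-6.4065) = (y-b)^2/(4a) = (-6.4065 + 1)^2/(4*3)
= 29.2302/12 = 2.4359


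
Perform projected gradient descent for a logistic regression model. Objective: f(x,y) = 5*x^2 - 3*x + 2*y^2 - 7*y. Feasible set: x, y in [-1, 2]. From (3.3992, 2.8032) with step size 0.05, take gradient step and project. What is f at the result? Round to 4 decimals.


Step 1: Compute gradient at (3.3992, 2.8032).
grad_x = 2*5*3.3992 - 3 = 30.992
grad_y = 2*2*2.8032 - 7 = 4.2128
Step 2: Gradient step.
x_raw = 3.3992 - 0.05*30.992 = 1.8496
y_raw = 2.8032 - 0.05*4.2128 = 2.5926
Step 3: Project onto [-1, 2].
x_proj = clip(1.8496) = 1.8496
y_proj = clip(2.5926) = 2.0
Step 4: Evaluate f.
f(1.8496, 2.0) = 5.5563


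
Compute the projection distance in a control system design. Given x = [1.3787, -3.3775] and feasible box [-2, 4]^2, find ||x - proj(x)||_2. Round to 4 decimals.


Project each component onto [-2, 4].
clip(1.3787) = 1.3787, clip(-3.3775) = -2.0
Projection = [1.3787, -2.0]
Squared diffs: [0.0, 1.8975]
Distance = sqrt(1.8975) = 1.3775


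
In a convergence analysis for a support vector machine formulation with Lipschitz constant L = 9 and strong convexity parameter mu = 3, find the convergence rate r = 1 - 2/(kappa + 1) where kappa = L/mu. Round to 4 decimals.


Step 1: Compute the condition number.
kappa = L/mu = 9/3 = 3.0
Step 2: Compute the convergence rate.
r = 1 - 2/(kappa + 1) = 1 - 2*mu/(L + mu) = (L - mu)/(L + mu) = 6/12 = 0.5


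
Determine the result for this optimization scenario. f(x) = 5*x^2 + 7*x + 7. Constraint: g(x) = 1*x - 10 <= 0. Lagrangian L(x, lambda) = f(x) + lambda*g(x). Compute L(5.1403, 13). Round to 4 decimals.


Step 1: Evaluate f(x).
f(5.1403) = 5*5.1403^2 + 7*5.1403 + 7 = 175.0955
Step 2: Evaluate g(x).
g(5.1403) = 1*5.1403 - 10 = -4.8597
Step 3: Compute Lagrangian.
L = 175.0955 + 13*-4.8597 = 111.9194


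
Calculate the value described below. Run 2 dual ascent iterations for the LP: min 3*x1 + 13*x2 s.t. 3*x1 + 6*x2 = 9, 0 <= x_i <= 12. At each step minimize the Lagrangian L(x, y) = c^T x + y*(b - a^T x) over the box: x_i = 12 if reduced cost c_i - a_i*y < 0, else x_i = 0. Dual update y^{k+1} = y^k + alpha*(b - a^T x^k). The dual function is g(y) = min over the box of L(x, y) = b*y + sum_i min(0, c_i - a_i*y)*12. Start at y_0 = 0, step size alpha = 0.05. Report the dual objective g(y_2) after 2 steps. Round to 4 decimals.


Dual ascent for LP: min 3*x1 + 13*x2, 3*x1 + 6*x2 = 9, 0 <= x_i <= 12
Step 1: y^k = 0.0, reduced costs: (3.0, 13.0)
  x^k = (0.0, 0.0), subgradient = b - a^T x = 9.0
  y^{k+1} = 0.0 + 0.05*9.0 = 0.45
Step 2: y^k = 0.45, reduced costs: (1.65, 10.3)
  x^k = (0.0, 0.0), subgradient = b - a^T x = 9.0
  y^{k+1} = 0.45 + 0.05*9.0 = 0.9
Dual objective at y_2 = 0.9: reduced costs (0.3, 7.6), box minimizer x = (0.0, 0.0)
g(y_2) = b*y + (c1 - a1*y)*x1 + (c2 - a2*y)*x2 = 9*0.9 + 0.3*0.0 + 7.6*0.0 = 8.1 + 0.0 + 0.0 = 8.1


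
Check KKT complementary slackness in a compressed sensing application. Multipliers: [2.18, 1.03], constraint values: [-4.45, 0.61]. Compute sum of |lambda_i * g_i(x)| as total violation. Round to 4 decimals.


KKT complementary slackness check:
lambda_1 * g_1 = 2.18 * -4.45 = -9.701
lambda_2 * g_2 = 1.03 * 0.61 = 0.6283
Total violation = 9.701 + 0.6283 = 10.3293


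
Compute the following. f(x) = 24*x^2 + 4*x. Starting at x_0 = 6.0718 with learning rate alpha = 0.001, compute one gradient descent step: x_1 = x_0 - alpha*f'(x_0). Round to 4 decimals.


We compute the gradient at x_0 and apply the update.
f'(x) = 48*x + 4
f'(6.0718) = 48*6.0718 + 4 = 295.4464
x_1 = 6.0718 - 0.001*295.4464 = 5.7764


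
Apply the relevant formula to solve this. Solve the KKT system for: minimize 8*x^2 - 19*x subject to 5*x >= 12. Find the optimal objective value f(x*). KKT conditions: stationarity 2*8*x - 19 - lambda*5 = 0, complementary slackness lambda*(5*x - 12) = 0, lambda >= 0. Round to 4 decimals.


Step 1: Try lambda = 0 (constraint inactive).
x_unc = 19/(2*8) = 1.1875
Check: 5*1.1875 = 5.9375 < 12 -- violated!
Step 2: Constraint must be active: 5*x = 12
x* = 12/5 = 2.4
lambda = (2*8*2.4 - 19)/5 = 3.88
Step 3: Compute optimal value.
f(x*) = 8*2.4^2 - 19*2.4 = 0.48


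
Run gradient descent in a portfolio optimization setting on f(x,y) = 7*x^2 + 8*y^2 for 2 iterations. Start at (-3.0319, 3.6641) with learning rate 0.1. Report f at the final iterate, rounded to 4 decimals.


Gradient descent on f(x,y) = 7*x^2 + 8*y^2.
Starting point: (-3.0319, 3.6641), alpha = 0.1
Step 1: grad_x = 2*7*-3.0319 = -42.4466, grad_y = 2*8*3.6641 = 58.6256
  x_1 = -3.0319 - 0.1*-42.4466 = 1.2128
  y_1 = 3.6641 - 0.1*58.6256 = -2.1985
Step 2: grad_x = 2*7*1.2128 = 16.9786, grad_y = 2*8*-2.1985 = -35.1754
  x_2 = 1.2128 - 0.1*16.9786 = -0.4851
  y_2 = -2.1985 - 0.1*-35.1754 = 1.3191
f(-0.4851, 1.3191) = 7*(-0.4851)^2 + 8*1.3191^2 = 15.567


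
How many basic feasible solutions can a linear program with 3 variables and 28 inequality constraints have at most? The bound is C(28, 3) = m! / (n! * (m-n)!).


Each vertex corresponds to some choice of n active constraints out of m, so the number of vertices is at most C(m, n) = m! / (n!(m-n)!).
m = 28, n = 3
Numerator: 28 * 27 * 26
Denominator: 3! = 6
C(28, 3) = 3276


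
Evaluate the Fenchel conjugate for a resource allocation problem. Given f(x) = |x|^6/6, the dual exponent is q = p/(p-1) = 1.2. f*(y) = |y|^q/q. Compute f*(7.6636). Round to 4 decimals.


The conjugate exponent q satisfies 1/p + 1/q = 1.
p = 6, so q = 6/(6 - 1) = 1.2
|y|^q = 7.6636^1.2 = 11.5165
f*(7.6636) = 11.5165 / 1.2 = 9.5971


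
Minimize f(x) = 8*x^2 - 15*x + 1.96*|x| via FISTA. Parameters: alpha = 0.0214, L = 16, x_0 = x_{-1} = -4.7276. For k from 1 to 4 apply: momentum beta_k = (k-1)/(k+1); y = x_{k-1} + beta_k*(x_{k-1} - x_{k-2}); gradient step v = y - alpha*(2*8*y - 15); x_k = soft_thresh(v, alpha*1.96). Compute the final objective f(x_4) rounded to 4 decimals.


FISTA on f(x) = 8*x^2 - 15*x + 1.96*|x|
L = 16, alpha = 0.0214
Iteration 1: beta = 0.0, y = -4.7276 + 0.0*(-4.7276 + 4.7276) = -4.7276
  grad(y) = -90.6416, v = y - alpha*grad = -2.7879
  prox(v) = soft_thresh(-2.7879, 0.0419) = -2.7459
Iteration 2: beta = 0.3333, y = -2.7459 + 0.3333*(-2.7459 + 4.7276) = -2.0854
  grad(y) = -48.3659, v = y - alpha*grad = -1.0503
  prox(v) = soft_thresh(-1.0503, 0.0419) = -1.0084
Iteration 3: beta = 0.5, y = -1.0084 + 0.5*(-1.0084 + 2.7459) = -0.1396
  grad(y) = -17.234, v = y - alpha*grad = 0.2292
  prox(v) = soft_thresh(0.2292, 0.0419) = 0.1872
Iteration 4: beta = 0.6, y = 0.1872 + 0.6*(0.1872 + 1.0084) = 0.9046
  grad(y) = -0.5262, v = y - alpha*grad = 0.9159
  prox(v) = soft_thresh(0.9159, 0.0419) = 0.8739
f(x_4) = 8*0.8739^2 - 15*0.8739 + 1.96*|0.8739| = -5.286


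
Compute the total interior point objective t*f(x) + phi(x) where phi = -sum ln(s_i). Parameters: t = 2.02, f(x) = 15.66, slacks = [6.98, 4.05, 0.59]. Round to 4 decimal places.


Step 1: Compute log-barrier.
ln values: [1.943, 1.3987, -0.5276]
phi = -(1.943 + 1.3987 - 0.5276) = -2.8141
Step 2: Compute augmented objective.
t*f(x) = 2.02*15.66 = 31.6332
Total = 31.6332 - 2.8141 = 28.8191


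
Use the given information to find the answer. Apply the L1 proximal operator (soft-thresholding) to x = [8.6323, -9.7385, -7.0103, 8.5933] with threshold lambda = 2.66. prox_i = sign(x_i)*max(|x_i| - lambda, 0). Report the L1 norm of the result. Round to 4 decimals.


Soft-thresholding with lambda = 2.66:
prox(8.6323) = sign(8.6323)*max(|8.6323| - 2.66, 0) = 5.9723
prox(-9.7385) = sign(-9.7385)*max(|-9.7385| - 2.66, 0) = -7.0785
prox(-7.0103) = sign(-7.0103)*max(|-7.0103| - 2.66, 0) = -4.3503
prox(8.5933) = sign(8.5933)*max(|8.5933| - 2.66, 0) = 5.9333
prox(x) = [5.9723, -7.0785, -4.3503, 5.9333]
||prox(x)||_1 = 5.9723 + 7.0785 + 4.3503 + 5.9333 = 23.3344


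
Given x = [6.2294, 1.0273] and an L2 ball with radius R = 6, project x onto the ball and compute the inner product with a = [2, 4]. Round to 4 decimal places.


Step 1: Compute ||x|| (intermediates to 6 decimals).
||x|| = sqrt(6.2294^2 + 1.0273^2) = 6.313539
Step 2: Project.
Since ||x|| > R, scale = R/||x|| = 6/6.313539 = 0.950339, proj(x) = scale * x
proj(x) = [5.920042, 0.976283]
Step 3: Dot product.
a^T * proj(x) = 2*5.920042 + 4*0.976283 = 15.7452


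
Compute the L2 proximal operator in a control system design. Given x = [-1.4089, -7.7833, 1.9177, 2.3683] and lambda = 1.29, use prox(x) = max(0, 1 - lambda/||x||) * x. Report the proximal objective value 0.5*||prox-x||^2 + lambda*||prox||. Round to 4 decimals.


Step 1: Compute ||x||.
||x|| = 8.4765
Step 2: Compute scaling factor.
scale = max(0, 1 - 1.29/8.4765) = 0.8478
Step 3: prox(x) = [-1.1945, -6.5988, 1.6259, 2.0079]
||prox(x)|| = 7.1865
Step 4: Proximal objective.
0.5*||prox-x||^2 = 0.8321
lambda*||prox|| = 9.2706
Total = 10.1026


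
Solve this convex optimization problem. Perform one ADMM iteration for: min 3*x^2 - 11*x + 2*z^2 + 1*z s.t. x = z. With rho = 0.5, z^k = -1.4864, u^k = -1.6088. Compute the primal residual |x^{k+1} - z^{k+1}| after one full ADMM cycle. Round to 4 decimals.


ADMM iteration with rho = 0.5, z^k = -1.4864, u^k = -1.6088
Step 1: x-update.
Minimize 3*x^2 - 11*x + (0.5/2)*(x + 1.4864 - 1.6088)^2
FOC: (2*3 + 0.5)*x = 11 + 0.5*(-1.4864 + 1.6088)
x^{k+1} = 1.7017
Step 2: z-update.
Minimize 2*z^2 + 1*z + (0.5/2)*(1.7017 - z - 1.6088)^2
FOC: (2*2 + 0.5)*z = -1 + 0.5*(1.7017 - 1.6088)
z^{k+1} = -0.2119
Step 3: u-update.
u^{k+1} = -1.6088 + 1.7017 + 0.2119 = 0.3048
Step 4: Primal residual = |1.7017 + 0.2119| = 1.9136


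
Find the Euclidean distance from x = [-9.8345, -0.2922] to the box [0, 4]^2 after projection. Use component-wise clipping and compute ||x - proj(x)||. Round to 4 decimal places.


Project each component onto [0, 4].
clip(-9.8345) = 0.0, clip(-0.2922) = 0.0
Projection = [0.0, 0.0]
Squared diffs: [96.7174, 0.0854]
Distance = sqrt(96.8028) = 9.8388


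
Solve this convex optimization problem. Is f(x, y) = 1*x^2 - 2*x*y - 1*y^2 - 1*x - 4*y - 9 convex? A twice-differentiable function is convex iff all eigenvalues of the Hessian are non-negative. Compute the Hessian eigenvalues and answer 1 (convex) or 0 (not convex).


The Hessian of f(x,y) = 1*x^2 - 2*x*y - 1*y^2 - 1*x - 4*y - 9 is:
H = [[2, -2], [-2, -2]]
Trace = 2 - 2 = 0
Determinant = 2*-2 - (-2)^2 = -8
Discriminant = (0)^2 - 4*-8 = 32.0
Eigenvalues: lambda_1 = -2.8284, lambda_2 = 2.8284
The function is not convex.

0


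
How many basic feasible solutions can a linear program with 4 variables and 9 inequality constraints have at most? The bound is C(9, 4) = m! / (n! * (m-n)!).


Each vertex corresponds to some choice of n active constraints out of m, so the number of vertices is at most C(m, n) = m! / (n!(m-n)!).
m = 9, n = 4
Numerator: 9 * 8 * 7 * 6
Denominator: 4! = 24
C(9, 4) = 126


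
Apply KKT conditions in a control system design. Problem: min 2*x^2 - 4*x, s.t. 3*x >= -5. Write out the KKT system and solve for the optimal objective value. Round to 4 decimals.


Step 1: Try lambda = 0 (constraint inactive).
Stationarity: 2*2*x - 4 = 0
x* = 4/(2*2) = 1.0
Check constraint: 3*1.0 = 3.0 >= -5 -- satisfied.
Step 2: Compute optimal value.
f(x*) = 2*1.0^2 - 4*1.0 = -2.0


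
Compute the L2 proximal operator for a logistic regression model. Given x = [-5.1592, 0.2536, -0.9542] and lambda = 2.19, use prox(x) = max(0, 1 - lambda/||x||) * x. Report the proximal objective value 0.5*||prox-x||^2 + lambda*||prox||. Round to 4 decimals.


Step 1: Compute ||x||.
||x|| = 5.2528
Step 2: Compute scaling factor.
scale = max(0, 1 - 2.19/5.2528) = 0.5831
Step 3: prox(x) = [-3.0082, 0.1479, -0.5564]
||prox(x)|| = 3.0628
Step 4: Proximal objective.
0.5*||prox-x||^2 = 2.3981
lambda*||prox|| = 6.7075
Total = 9.1056


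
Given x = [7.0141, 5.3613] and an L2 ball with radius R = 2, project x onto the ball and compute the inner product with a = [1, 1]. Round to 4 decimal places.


Step 1: Compute ||x|| (intermediates to 6 decimals).
||x|| = sqrt(7.0141^2 + 5.3613^2) = 8.828428
Step 2: Project.
Since ||x|| > R, scale = R/||x|| = 2/8.828428 = 0.226541, proj(x) = scale * x
proj(x) = [1.588981, 1.214554]
Step 3: Dot product.
a^T * proj(x) = 1*1.588981 + 1*1.214554 = 2.8035


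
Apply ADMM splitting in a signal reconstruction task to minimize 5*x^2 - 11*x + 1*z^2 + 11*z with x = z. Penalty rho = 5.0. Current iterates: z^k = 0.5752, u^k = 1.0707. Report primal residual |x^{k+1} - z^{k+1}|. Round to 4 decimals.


ADMM iteration with rho = 5.0, z^k = 0.5752, u^k = 1.0707
Step 1: x-update.
Minimize 5*x^2 - 11*x + (5.0/2)*(x - 0.5752 + 1.0707)^2
FOC: (2*5 + 5.0)*x = 11 + 5.0*(0.5752 - 1.0707)
x^{k+1} = 0.5682
Step 2: z-update.
Minimize 1*z^2 + 11*z + (5.0/2)*(0.5682 - z + 1.0707)^2
FOC: (2*1 + 5.0)*z = -11 + 5.0*(0.5682 + 1.0707)
z^{k+1} = -0.4008
Step 3: u-update.
u^{k+1} = 1.0707 + 0.5682 + 0.4008 = 2.0397
Step 4: Primal residual = |0.5682 + 0.4008| = 0.969


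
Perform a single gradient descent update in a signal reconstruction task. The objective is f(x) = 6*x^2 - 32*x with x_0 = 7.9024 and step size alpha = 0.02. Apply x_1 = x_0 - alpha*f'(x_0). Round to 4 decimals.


We compute the gradient at x_0 and apply the update.
f'(x) = 12*x - 32
f'(7.9024) = 12*7.9024 - 32 = 62.8288
x_1 = 7.9024 - 0.02*62.8288 = 6.6458


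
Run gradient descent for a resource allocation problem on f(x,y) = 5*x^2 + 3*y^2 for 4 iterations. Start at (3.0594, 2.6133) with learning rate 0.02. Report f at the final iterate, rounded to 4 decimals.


Gradient descent on f(x,y) = 5*x^2 + 3*y^2.
Starting point: (3.0594, 2.6133), alpha = 0.02
Step 1: grad_x = 2*5*3.0594 = 30.594, grad_y = 2*3*2.6133 = 15.6798
  x_1 = 3.0594 - 0.02*30.594 = 2.4475
  y_1 = 2.6133 - 0.02*15.6798 = 2.2997
Step 2: grad_x = 2*5*2.4475 = 24.4752, grad_y = 2*3*2.2997 = 13.7982
  x_2 = 2.4475 - 0.02*24.4752 = 1.958
  y_2 = 2.2997 - 0.02*13.7982 = 2.0237
Step 3: grad_x = 2*5*1.958 = 19.5802, grad_y = 2*3*2.0237 = 12.1424
  x_3 = 1.958 - 0.02*19.5802 = 1.5664
  y_3 = 2.0237 - 0.02*12.1424 = 1.7809
Step 4: grad_x = 2*5*1.5664 = 15.6641, grad_y = 2*3*1.7809 = 10.6853
  x_4 = 1.5664 - 0.02*15.6641 = 1.2531
  y_4 = 1.7809 - 0.02*10.6853 = 1.5672
f(1.2531, 1.5672) = 5*1.2531^2 + 3*1.5672^2 = 15.2199


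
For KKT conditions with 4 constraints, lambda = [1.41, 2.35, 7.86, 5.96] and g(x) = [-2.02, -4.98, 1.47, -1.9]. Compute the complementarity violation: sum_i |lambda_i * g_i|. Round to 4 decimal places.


KKT complementary slackness check:
lambda_1 * g_1 = 1.41 * -2.02 = -2.8482
lambda_2 * g_2 = 2.35 * -4.98 = -11.703
lambda_3 * g_3 = 7.86 * 1.47 = 11.5542
lambda_4 * g_4 = 5.96 * -1.9 = -11.324
Total violation = 2.8482 + 11.703 + 11.5542 + 11.324 = 37.4294


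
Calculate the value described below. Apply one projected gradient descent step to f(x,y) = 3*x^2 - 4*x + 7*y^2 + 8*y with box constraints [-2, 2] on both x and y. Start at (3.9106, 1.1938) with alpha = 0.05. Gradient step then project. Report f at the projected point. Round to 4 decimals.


Step 1: Compute gradient at (3.9106, 1.1938).
grad_x = 2*3*3.9106 - 4 = 19.4636
grad_y = 2*7*1.1938 + 8 = 24.7132
Step 2: Gradient step.
x_raw = 3.9106 - 0.05*19.4636 = 2.9374
y_raw = 1.1938 - 0.05*24.7132 = -0.0419
Step 3: Project onto [-2, 2].
x_proj = clip(2.9374) = 2.0
y_proj = clip(-0.0419) = -0.0419
Step 4: Evaluate f.
f(2.0, -0.0419) = 3.6774


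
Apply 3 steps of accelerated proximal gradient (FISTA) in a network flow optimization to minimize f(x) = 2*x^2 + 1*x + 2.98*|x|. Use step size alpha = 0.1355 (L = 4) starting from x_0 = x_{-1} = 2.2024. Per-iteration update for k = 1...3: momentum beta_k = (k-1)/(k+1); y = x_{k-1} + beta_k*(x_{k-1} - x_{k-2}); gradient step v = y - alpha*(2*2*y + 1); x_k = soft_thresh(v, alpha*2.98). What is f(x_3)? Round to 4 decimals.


FISTA on f(x) = 2*x^2 + 1*x + 2.98*|x|
L = 4, alpha = 0.1355
Iteration 1: beta = 0.0, y = 2.2024 + 0.0*(2.2024 - 2.2024) = 2.2024
  grad(y) = 9.8096, v = y - alpha*grad = 0.8732
  prox(v) = soft_thresh(0.8732, 0.4038) = 0.4694
Iteration 2: beta = 0.3333, y = 0.4694 + 0.3333*(0.4694 - 2.2024) = -0.1083
  grad(y) = 0.567, v = y - alpha*grad = -0.1851
  prox(v) = soft_thresh(-0.1851, 0.4038) = 0.0
Iteration 3: beta = 0.5, y = 0.0 + 0.5*(0.0 - 0.4694) = -0.2347
  grad(y) = 0.0612, v = y - alpha*grad = -0.243
  prox(v) = soft_thresh(-0.243, 0.4038) = 0.0
f(x_3) = 2*0.0^2 + 1*0.0 + 2.98*|0.0| = 0.0


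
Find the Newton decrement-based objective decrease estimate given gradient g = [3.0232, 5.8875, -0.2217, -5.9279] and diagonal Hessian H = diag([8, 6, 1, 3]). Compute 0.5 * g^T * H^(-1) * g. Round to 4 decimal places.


Step 1: H is diagonal, so H^(-1) * g = [0.3779, 0.9813, -0.2217, -1.976].
Step 2: g^T H^(-1) g = sum_i g_i^2 / H_ii
  = (3.0232)^2/8 + (5.8875)^2/6 + (-0.2217)^2/1 + (-5.9279)^2/3
  = 1.1425 + 5.7771 + 0.0492 + 11.7133 = 18.6821
Step 3: Objective decrease = 0.5 * g^T H^(-1) g = 9.341


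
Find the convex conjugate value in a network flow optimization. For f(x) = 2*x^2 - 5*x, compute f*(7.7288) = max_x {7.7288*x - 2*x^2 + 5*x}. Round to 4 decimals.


f*(y) = sup_x {y*x - a*x^2 - b*x} = sup_x {(y-b)*x - a*x^2}
FOC: (y - b) - 2a*x = 0 => x* = (y - b)/(2a)
x* = (7.7288 + 5)/(2*2) = 3.1822
f*(7.7288) = (y-b)^2/(4a) = (7.7288 + 5)^2/(4*2)
= 162.0223/8 = 20.2528


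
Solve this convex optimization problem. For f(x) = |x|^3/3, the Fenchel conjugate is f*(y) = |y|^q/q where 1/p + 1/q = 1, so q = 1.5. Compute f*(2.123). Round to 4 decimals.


The conjugate exponent q satisfies 1/p + 1/q = 1.
p = 3, so q = 3/(3 - 1) = 1.5
|y|^q = 2.123^1.5 = 3.0933
f*(2.123) = 3.0933 / 1.5 = 2.0622


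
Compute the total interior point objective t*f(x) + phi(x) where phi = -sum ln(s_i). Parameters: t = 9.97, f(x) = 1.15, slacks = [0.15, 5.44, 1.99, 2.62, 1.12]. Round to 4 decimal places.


Step 1: Compute log-barrier.
ln values: [-1.8971, 1.6938, 0.6881, 0.9632, 0.1133]
phi = -(-1.8971 + 1.6938 + 0.6881 + 0.9632 + 0.1133) = -1.5613
Step 2: Compute augmented objective.
t*f(x) = 9.97*1.15 = 11.4655
Total = 11.4655 - 1.5613 = 9.9042


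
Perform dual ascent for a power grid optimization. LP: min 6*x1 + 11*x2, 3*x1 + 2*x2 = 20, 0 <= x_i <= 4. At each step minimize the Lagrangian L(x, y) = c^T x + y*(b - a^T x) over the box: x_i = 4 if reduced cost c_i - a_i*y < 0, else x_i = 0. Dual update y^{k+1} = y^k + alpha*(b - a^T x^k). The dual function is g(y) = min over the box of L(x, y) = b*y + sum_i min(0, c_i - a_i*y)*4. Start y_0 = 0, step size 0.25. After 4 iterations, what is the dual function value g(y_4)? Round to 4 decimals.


Dual ascent for LP: min 6*x1 + 11*x2, 3*x1 + 2*x2 = 20, 0 <= x_i <= 4
Step 1: y^k = 0.0, reduced costs: (6.0, 11.0)
  x^k = (0.0, 0.0), subgradient = b - a^T x = 20.0
  y^{k+1} = 0.0 + 0.25*20.0 = 5.0
Step 2: y^k = 5.0, reduced costs: (-9.0, 1.0)
  x^k = (4.0, 0.0), subgradient = b - a^T x = 8.0
  y^{k+1} = 5.0 + 0.25*8.0 = 7.0
Step 3: y^k = 7.0, reduced costs: (-15.0, -3.0)
  x^k = (4.0, 4.0), subgradient = b - a^T x = 0.0
  y^{k+1} = 7.0 + 0.25*0.0 = 7.0
Step 4: y^k = 7.0, reduced costs: (-15.0, -3.0)
  x^k = (4.0, 4.0), subgradient = b - a^T x = 0.0
  y^{k+1} = 7.0 + 0.25*0.0 = 7.0
Dual objective at y_4 = 7.0: reduced costs (-15.0, -3.0), box minimizer x = (4.0, 4.0)
g(y_4) = b*y + (c1 - a1*y)*x1 + (c2 - a2*y)*x2 = 20*7.0 + (-15.0)*4.0 + (-3.0)*4.0 = 140.0 - 60.0 - 12.0 = 68.0


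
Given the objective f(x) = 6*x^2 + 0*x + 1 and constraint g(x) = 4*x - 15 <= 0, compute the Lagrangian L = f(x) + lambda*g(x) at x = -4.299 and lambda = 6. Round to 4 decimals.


Step 1: Evaluate f(x).
f(-4.299) = 6*(-4.299)^2 + 0*(-4.299) + 1 = 111.8884
Step 2: Evaluate g(x).
g(-4.299) = 4*-4.299 - 15 = -32.196
Step 3: Compute Lagrangian.
L = 111.8884 + 6*-32.196 = -81.2876


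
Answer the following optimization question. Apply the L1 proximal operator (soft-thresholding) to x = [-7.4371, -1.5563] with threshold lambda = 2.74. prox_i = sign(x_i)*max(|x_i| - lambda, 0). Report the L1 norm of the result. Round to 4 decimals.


Soft-thresholding with lambda = 2.74:
prox(-7.4371) = sign(-7.4371)*max(|-7.4371| - 2.74, 0) = -4.6971
prox(-1.5563) = sign(-1.5563)*max(|-1.5563| - 2.74, 0) = 0.0
prox(x) = [-4.6971, 0.0]
||prox(x)||_1 = 4.6971 + 0.0 = 4.6971


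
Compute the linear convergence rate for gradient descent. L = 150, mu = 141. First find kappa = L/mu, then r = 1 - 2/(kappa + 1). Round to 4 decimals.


Step 1: Compute the condition number.
kappa = L/mu = 150/141 = 1.0638
Step 2: Compute the convergence rate.
r = 1 - 2/(kappa + 1) = 1 - 2*mu/(L + mu) = (L - mu)/(L + mu) = 9/291 = 0.0309


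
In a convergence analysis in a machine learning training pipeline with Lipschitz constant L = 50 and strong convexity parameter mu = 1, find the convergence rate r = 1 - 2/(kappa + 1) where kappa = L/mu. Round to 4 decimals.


Step 1: Compute the condition number.
kappa = L/mu = 50/1 = 50.0
Step 2: Compute the convergence rate.
r = 1 - 2/(kappa + 1) = 1 - 2*mu/(L + mu) = (L - mu)/(L + mu) = 49/51 = 0.9608


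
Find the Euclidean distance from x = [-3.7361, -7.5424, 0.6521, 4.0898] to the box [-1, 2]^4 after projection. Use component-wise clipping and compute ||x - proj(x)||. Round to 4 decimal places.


Project each component onto [-1, 2].
clip(-3.7361) = -1.0, clip(-7.5424) = -1.0, clip(0.6521) = 0.6521, clip(4.0898) = 2.0
Projection = [-1.0, -1.0, 0.6521, 2.0]
Squared diffs: [7.4862, 42.803, 0.0, 4.3673]
Distance = sqrt(54.6565) = 7.393


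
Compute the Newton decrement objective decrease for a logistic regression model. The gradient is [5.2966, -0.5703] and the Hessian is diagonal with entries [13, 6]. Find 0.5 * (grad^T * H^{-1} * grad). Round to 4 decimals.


Step 1: H is diagonal, so H^(-1) * g = [0.4074, -0.0951].
Step 2: g^T H^(-1) g = sum_i g_i^2 / H_ii
  = (5.2966)^2/13 + (-0.5703)^2/6
  = 2.158 + 0.0542 = 2.2122
Step 3: Objective decrease = 0.5 * g^T H^(-1) g = 1.1061


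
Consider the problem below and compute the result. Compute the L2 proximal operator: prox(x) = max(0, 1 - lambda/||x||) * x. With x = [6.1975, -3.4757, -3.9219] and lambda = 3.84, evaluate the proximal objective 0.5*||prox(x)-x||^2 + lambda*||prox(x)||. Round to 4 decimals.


Step 1: Compute ||x||.
||x|| = 8.1161
Step 2: Compute scaling factor.
scale = max(0, 1 - 3.84/8.1161) = 0.5269
Step 3: prox(x) = [3.2652, -1.8312, -2.0663]
||prox(x)|| = 4.2761
Step 4: Proximal objective.
0.5*||prox-x||^2 = 7.3728
lambda*||prox|| = 16.4202
Total = 23.793


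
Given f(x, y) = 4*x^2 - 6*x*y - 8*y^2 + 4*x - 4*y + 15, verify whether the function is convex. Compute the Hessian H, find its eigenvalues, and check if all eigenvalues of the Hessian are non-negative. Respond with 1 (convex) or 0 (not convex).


The Hessian of f(x,y) = 4*x^2 - 6*x*y - 8*y^2 + 4*x - 4*y + 15 is:
H = [[8, -6], [-6, -16]]
Trace = 8 - 16 = -8
Determinant = 8*-16 - (-6)^2 = -164
Discriminant = (-8)^2 - 4*-164 = 720.0
Eigenvalues: lambda_1 = -17.4164, lambda_2 = 9.4164
The function is not convex.

0


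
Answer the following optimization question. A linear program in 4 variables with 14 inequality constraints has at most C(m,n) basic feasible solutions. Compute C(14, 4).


Each vertex corresponds to some choice of n active constraints out of m, so the number of vertices is at most C(m, n) = m! / (n!(m-n)!).
m = 14, n = 4
Numerator: 14 * 13 * 12 * 11
Denominator: 4! = 24
C(14, 4) = 1001


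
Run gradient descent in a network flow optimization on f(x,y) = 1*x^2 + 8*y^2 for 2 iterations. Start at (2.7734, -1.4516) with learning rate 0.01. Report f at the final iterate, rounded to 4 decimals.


Gradient descent on f(x,y) = 1*x^2 + 8*y^2.
Starting point: (2.7734, -1.4516), alpha = 0.01
Step 1: grad_x = 2*1*2.7734 = 5.5468, grad_y = 2*8*-1.4516 = -23.2256
  x_1 = 2.7734 - 0.01*5.5468 = 2.7179
  y_1 = -1.4516 - 0.01*-23.2256 = -1.2193
Step 2: grad_x = 2*1*2.7179 = 5.4359, grad_y = 2*8*-1.2193 = -19.5095
  x_2 = 2.7179 - 0.01*5.4359 = 2.6636
  y_2 = -1.2193 - 0.01*-19.5095 = -1.0242
f(2.6636, -1.0242) = 1*2.6636^2 + 8*(-1.0242)^2 = 15.4873


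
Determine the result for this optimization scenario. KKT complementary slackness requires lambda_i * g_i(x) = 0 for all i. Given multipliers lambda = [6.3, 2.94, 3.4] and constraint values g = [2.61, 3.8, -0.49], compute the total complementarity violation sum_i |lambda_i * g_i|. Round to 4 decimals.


KKT complementary slackness check:
lambda_1 * g_1 = 6.3 * 2.61 = 16.443
lambda_2 * g_2 = 2.94 * 3.8 = 11.172
lambda_3 * g_3 = 3.4 * -0.49 = -1.666
Total violation = 16.443 + 11.172 + 1.666 = 29.281


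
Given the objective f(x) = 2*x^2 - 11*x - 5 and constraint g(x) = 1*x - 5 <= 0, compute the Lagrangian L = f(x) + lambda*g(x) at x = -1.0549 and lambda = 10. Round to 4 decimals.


Step 1: Evaluate f(x).
f(-1.0549) = 2*(-1.0549)^2 - 11*(-1.0549) - 5 = 8.8295
Step 2: Evaluate g(x).
g(-1.0549) = 1*-1.0549 - 5 = -6.0549
Step 3: Compute Lagrangian.
L = 8.8295 + 10*-6.0549 = -51.7195


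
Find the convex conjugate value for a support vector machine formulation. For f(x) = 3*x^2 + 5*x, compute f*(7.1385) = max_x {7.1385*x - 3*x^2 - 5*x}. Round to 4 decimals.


f*(y) = sup_x {y*x - a*x^2 - b*x} = sup_x {(y-b)*x - a*x^2}
FOC: (y - b) - 2a*x = 0 => x* = (y - b)/(2a)
x* = (7.1385 - 5)/(2*3) = 0.3564
f*(7.1385) = (y-b)^2/(4a) = (7.1385 - 5)^2/(4*3)
= 4.5732/12 = 0.3811


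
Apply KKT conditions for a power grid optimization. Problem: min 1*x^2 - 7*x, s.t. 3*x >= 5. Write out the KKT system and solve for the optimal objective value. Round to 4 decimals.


Step 1: Try lambda = 0 (constraint inactive).
Stationarity: 2*1*x - 7 = 0
x* = 7/(2*1) = 3.5
Check constraint: 3*3.5 = 10.5 >= 5 -- satisfied.
Step 2: Compute optimal value.
f(x*) = 1*3.5^2 - 7*3.5 = -12.25


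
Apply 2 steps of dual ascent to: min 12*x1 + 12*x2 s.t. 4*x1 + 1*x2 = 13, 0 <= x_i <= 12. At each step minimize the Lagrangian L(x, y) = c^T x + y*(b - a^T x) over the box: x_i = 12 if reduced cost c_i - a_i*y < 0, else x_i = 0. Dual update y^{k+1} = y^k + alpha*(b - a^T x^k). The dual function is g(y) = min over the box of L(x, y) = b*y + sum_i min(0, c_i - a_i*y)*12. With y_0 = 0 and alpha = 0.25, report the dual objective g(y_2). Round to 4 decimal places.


Dual ascent for LP: min 12*x1 + 12*x2, 4*x1 + 1*x2 = 13, 0 <= x_i <= 12
Step 1: y^k = 0.0, reduced costs: (12.0, 12.0)
  x^k = (0.0, 0.0), subgradient = b - a^T x = 13.0
  y^{k+1} = 0.0 + 0.25*13.0 = 3.25
Step 2: y^k = 3.25, reduced costs: (-1.0, 8.75)
  x^k = (12.0, 0.0), subgradient = b - a^T x = -35.0
  y^{k+1} = 3.25 + 0.25*-35.0 = -5.5
Dual objective at y_2 = -5.5: reduced costs (34.0, 17.5), box minimizer x = (0.0, 0.0)
g(y_2) = b*y + (c1 - a1*y)*x1 + (c2 - a2*y)*x2 = 13*(-5.5) + 34.0*0.0 + 17.5*0.0 = -71.5 + 0.0 + 0.0 = -71.5


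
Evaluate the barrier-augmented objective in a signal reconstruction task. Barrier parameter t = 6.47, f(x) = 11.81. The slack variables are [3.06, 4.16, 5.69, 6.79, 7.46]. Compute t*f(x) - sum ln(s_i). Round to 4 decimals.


Step 1: Compute log-barrier.
ln values: [1.1184, 1.4255, 1.7387, 1.9155, 2.0096]
phi = -(1.1184 + 1.4255 + 1.7387 + 1.9155 + 2.0096) = -8.2076
Step 2: Compute augmented objective.
t*f(x) = 6.47*11.81 = 76.4107
Total = 76.4107 - 8.2076 = 68.2031


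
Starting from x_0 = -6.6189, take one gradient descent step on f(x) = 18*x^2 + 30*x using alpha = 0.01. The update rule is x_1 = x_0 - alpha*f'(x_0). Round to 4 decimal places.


We compute the gradient at x_0 and apply the update.
f'(x) = 36*x + 30
f'(-6.6189) = 36*-6.6189 + 30 = -208.2804
x_1 = -6.6189 - 0.01*-208.2804 = -4.5361


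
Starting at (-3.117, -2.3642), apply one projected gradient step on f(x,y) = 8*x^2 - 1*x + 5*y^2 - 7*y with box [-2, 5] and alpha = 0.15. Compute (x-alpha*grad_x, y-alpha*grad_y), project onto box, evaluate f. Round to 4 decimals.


Step 1: Compute gradient at (-3.117, -2.3642).
grad_x = 2*8*-3.117 - 1 = -50.872
grad_y = 2*5*-2.3642 - 7 = -30.642
Step 2: Gradient step.
x_raw = -3.117 - 0.15*-50.872 = 4.5138
y_raw = -2.3642 - 0.15*-30.642 = 2.2321
Step 3: Project onto [-2, 5].
x_proj = clip(4.5138) = 4.5138
y_proj = clip(2.2321) = 2.2321
Step 4: Evaluate f.
f(4.5138, 2.2321) = 167.768
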